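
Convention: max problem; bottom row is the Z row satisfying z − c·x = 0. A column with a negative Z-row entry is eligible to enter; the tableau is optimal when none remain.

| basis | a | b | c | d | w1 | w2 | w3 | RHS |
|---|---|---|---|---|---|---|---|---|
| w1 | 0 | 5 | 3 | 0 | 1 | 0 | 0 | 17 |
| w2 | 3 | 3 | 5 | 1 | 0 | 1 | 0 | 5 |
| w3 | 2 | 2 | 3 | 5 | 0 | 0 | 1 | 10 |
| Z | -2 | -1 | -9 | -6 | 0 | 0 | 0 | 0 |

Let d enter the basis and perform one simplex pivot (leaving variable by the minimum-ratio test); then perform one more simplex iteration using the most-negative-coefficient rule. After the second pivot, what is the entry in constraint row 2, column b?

Ratio test on column d — row 1: entry 0 ≤ 0; row 2: 5/1 = 5; row 3: 10/5 = 2. Minimum is 2 at row 3 (w3 leaves); pivot element 5.
Divide row 3 by 5; eliminate column d from the other rows.
Second iteration: most negative Z-row entry is -27/5 in column c, so c enters.
Ratio test on column c — row 1: 17/3 = 17/3; row 2: 3/(22/5) = 15/22; row 3: 2/(3/5) = 10/3. Minimum is 15/22 at row 2 (w2 leaves); pivot element 22/5.
Divide row 2 by 22/5; eliminate column c from the other rows.
After both pivots, the entry at constraint row 2, column b is 13/22.

13/22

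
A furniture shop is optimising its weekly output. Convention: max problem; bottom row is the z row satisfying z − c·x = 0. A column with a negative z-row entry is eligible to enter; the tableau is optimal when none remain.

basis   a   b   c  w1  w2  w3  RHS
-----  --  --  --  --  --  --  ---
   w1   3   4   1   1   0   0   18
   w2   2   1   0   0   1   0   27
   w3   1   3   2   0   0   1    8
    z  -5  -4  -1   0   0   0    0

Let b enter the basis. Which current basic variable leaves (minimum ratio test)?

Column b entries and ratios — w1: 18/4 = 9/2; w2: 27/1 = 27; w3: 8/3 = 8/3.
Smallest ratio is 8/3 in the row of w3, so w3 leaves.

w3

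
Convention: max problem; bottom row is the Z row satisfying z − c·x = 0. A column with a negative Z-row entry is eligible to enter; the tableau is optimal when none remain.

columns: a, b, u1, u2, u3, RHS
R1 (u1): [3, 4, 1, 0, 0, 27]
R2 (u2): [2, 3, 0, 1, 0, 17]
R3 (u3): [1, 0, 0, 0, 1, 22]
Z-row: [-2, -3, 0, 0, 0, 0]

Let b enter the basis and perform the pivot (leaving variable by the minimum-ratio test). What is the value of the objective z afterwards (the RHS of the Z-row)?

Ratio test on column b — row 1: 27/4 = 27/4; row 2: 17/3 = 17/3; row 3: entry 0 ≤ 0. Minimum is 17/3 at row 2 (u2 leaves); pivot element 3.
Pivot on row 2; the Z-row RHS becomes 0 − (-3)·(17/3) = 17.

17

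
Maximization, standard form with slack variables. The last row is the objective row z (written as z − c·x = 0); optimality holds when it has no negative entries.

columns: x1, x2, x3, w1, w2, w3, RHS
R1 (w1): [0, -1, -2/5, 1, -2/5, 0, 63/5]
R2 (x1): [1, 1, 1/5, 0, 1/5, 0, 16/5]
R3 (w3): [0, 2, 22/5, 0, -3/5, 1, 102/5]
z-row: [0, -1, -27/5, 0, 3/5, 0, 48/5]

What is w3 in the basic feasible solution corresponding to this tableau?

w3 is basic (row 3); its value is the RHS of that row, 102/5.

102/5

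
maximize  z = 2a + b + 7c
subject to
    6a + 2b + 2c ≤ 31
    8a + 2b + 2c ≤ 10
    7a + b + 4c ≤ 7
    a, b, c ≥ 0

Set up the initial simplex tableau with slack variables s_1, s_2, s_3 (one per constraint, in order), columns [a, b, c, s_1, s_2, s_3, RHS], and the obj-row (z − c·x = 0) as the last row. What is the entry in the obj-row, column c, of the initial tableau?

The obj-row carries the negated objective coefficients: the c entry is -7.

-7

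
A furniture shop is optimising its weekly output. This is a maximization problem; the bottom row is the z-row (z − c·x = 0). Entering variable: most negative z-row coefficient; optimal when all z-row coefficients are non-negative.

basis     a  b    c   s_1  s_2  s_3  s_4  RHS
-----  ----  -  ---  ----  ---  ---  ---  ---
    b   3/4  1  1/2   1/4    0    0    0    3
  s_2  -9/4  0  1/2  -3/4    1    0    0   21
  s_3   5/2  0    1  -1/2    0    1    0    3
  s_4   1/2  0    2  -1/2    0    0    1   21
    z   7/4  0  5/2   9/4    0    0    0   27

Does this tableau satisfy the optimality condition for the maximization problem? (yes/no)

yes

Every z-row coefficient is ≥ 0, so the tableau is optimal.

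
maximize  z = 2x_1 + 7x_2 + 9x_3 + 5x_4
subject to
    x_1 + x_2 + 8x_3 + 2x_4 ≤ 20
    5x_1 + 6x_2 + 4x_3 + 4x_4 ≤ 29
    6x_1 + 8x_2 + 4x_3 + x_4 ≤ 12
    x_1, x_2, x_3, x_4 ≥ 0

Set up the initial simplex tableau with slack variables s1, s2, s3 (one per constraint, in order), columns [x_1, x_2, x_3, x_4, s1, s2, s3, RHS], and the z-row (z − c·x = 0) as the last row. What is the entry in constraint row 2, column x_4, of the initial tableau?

4

Constraint 2 has coefficient 4 on x_4.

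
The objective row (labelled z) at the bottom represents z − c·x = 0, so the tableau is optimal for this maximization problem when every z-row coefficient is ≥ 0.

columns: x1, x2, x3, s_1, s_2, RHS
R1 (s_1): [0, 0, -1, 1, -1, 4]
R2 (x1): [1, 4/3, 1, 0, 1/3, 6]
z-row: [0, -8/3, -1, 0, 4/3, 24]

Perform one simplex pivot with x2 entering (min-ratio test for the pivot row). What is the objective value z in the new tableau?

36

Ratio test on column x2 — row 1: entry 0 ≤ 0; row 2: 6/(4/3) = 9/2. Minimum is 9/2 at row 2 (x1 leaves); pivot element 4/3.
Pivot on row 2; the z-row RHS becomes 24 − (-8/3)·(9/2) = 36.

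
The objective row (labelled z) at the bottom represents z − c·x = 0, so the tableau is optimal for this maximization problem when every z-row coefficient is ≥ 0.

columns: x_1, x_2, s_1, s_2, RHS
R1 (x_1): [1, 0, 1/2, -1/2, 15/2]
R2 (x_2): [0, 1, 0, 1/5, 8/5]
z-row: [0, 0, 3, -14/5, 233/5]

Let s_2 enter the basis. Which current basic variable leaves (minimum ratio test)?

Column s_2 entries and ratios — x_1: -1/2 ≤ 0, skip; x_2: (8/5)/(1/5) = 8.
Smallest ratio is 8 in the row of x_2, so x_2 leaves.

x_2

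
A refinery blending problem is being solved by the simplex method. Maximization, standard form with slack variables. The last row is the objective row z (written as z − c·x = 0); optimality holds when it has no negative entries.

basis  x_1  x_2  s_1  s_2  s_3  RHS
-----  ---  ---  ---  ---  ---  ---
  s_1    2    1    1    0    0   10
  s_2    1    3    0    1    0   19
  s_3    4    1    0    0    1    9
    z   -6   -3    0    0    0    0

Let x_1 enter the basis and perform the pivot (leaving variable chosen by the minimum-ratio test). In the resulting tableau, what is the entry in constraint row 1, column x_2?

1/2

Ratio test on column x_1 — row 1: 10/2 = 5; row 2: 19/1 = 19; row 3: 9/4 = 9/4. Minimum is 9/4 at row 3 (s_3 leaves); pivot element 4.
Divide row 3 by 4; eliminate column x_1 from the other rows.
Row 1 update in column x_2: 1 − 2·(1/4) = 1/2.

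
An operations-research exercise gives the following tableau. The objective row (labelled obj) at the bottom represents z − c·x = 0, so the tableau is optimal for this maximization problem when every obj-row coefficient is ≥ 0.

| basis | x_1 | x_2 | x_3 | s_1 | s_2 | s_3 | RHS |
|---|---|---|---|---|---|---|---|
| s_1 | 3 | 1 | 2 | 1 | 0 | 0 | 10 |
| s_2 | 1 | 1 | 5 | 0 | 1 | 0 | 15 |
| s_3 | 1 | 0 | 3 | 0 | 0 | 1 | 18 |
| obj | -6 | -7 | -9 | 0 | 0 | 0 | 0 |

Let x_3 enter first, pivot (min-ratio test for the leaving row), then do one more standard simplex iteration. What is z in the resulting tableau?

185/3

Ratio test on column x_3 — row 1: 10/2 = 5; row 2: 15/5 = 3; row 3: 18/3 = 6. Minimum is 3 at row 2 (s_2 leaves); pivot element 5.
Pivot on row 2; the obj-row RHS becomes 0 − (-9)·3 = 27.
Next entering variable (most negative obj-row entry -26/5): x_2.
Ratio test on column x_2 — row 1: 4/(3/5) = 20/3; row 2: 3/(1/5) = 15; row 3: entry -3/5 ≤ 0. Minimum is 20/3 at row 1 (s_1 leaves); pivot element 3/5.
After the second pivot the obj-row RHS is 27 − (-26/5)·(20/3) = 185/3.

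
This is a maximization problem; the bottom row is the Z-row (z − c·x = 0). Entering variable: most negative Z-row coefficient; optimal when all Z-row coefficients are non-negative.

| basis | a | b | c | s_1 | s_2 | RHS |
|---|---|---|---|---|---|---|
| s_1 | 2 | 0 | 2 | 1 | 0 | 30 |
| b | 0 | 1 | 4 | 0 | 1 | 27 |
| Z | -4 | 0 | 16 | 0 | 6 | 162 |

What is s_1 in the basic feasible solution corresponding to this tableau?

30

s_1 is basic (row 1); its value is the RHS of that row, 30.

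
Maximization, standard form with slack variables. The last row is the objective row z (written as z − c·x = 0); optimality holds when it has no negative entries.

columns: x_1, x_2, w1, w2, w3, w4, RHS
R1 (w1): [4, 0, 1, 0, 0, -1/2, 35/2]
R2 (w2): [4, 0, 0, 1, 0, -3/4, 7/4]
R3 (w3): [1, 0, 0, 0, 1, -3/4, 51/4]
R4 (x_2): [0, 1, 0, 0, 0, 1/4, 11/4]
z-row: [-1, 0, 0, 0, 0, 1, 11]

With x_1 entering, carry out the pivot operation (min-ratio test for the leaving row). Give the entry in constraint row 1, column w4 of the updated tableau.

1/4

Ratio test on column x_1 — row 1: (35/2)/4 = 35/8; row 2: (7/4)/4 = 7/16; row 3: (51/4)/1 = 51/4; row 4: entry 0 ≤ 0. Minimum is 7/16 at row 2 (w2 leaves); pivot element 4.
Divide row 2 by 4; eliminate column x_1 from the other rows.
Row 1 update in column w4: -1/2 − 4·(-3/16) = 1/4.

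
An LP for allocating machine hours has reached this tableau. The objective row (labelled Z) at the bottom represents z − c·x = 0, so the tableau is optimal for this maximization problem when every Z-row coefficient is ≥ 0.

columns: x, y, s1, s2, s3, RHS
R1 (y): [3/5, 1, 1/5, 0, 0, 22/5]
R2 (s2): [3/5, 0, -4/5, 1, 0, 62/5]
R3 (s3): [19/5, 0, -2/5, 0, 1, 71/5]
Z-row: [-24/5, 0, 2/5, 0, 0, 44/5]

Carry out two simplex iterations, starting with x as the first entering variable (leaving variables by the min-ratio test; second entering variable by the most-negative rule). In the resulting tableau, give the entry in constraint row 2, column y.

14/5

Ratio test on column x — row 1: (22/5)/(3/5) = 22/3; row 2: (62/5)/(3/5) = 62/3; row 3: (71/5)/(19/5) = 71/19. Minimum is 71/19 at row 3 (s3 leaves); pivot element 19/5.
Divide row 3 by 19/5; eliminate column x from the other rows.
Second iteration: most negative Z-row entry is -2/19 in column s1, so s1 enters.
Ratio test on column s1 — row 1: (41/19)/(5/19) = 41/5; row 2: entry -14/19 ≤ 0; row 3: entry -2/19 ≤ 0. Minimum is 41/5 at row 1 (y leaves); pivot element 5/19.
Divide row 1 by 5/19; eliminate column s1 from the other rows.
After both pivots, the entry at constraint row 2, column y is 14/5.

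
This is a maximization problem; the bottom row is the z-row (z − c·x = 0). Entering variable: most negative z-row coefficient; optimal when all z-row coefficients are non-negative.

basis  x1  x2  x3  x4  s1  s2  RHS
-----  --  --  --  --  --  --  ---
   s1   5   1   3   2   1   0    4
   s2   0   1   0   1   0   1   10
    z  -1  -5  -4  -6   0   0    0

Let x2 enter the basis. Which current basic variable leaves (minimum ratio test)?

Column x2 entries and ratios — s1: 4/1 = 4; s2: 10/1 = 10.
Smallest ratio is 4 in the row of s1, so s1 leaves.

s1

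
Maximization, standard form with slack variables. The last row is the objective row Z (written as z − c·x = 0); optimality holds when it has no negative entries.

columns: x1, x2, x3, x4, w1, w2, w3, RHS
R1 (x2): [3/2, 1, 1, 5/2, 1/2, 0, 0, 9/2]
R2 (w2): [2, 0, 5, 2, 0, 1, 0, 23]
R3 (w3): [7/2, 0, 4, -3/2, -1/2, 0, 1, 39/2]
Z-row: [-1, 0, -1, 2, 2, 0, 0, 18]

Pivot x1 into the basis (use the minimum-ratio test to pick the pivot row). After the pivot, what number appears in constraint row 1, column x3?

2/3

Ratio test on column x1 — row 1: (9/2)/(3/2) = 3; row 2: 23/2 = 23/2; row 3: (39/2)/(7/2) = 39/7. Minimum is 3 at row 1 (x2 leaves); pivot element 3/2.
Divide row 1 by 3/2; eliminate column x1 from the other rows.
In the new row 1, the x3 entry is the old entry divided by the pivot: 1/(3/2) = 2/3.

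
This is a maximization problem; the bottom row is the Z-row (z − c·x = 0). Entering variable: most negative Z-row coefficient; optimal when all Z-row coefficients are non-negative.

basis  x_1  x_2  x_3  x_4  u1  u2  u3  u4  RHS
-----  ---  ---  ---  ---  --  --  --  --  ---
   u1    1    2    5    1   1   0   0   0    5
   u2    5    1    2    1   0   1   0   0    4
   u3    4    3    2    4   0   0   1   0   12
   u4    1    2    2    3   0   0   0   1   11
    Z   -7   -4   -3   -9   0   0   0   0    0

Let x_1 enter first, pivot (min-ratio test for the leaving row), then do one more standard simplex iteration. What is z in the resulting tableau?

Ratio test on column x_1 — row 1: 5/1 = 5; row 2: 4/5 = 4/5; row 3: 12/4 = 3; row 4: 11/1 = 11. Minimum is 4/5 at row 2 (u2 leaves); pivot element 5.
Pivot on row 2; the Z-row RHS becomes 0 − (-7)·(4/5) = 28/5.
Next entering variable (most negative Z-row entry -38/5): x_4.
Ratio test on column x_4 — row 1: (21/5)/(4/5) = 21/4; row 2: (4/5)/(1/5) = 4; row 3: (44/5)/(16/5) = 11/4; row 4: (51/5)/(14/5) = 51/14. Minimum is 11/4 at row 3 (u3 leaves); pivot element 16/5.
After the second pivot the Z-row RHS is 28/5 − (-38/5)·(11/4) = 53/2.

53/2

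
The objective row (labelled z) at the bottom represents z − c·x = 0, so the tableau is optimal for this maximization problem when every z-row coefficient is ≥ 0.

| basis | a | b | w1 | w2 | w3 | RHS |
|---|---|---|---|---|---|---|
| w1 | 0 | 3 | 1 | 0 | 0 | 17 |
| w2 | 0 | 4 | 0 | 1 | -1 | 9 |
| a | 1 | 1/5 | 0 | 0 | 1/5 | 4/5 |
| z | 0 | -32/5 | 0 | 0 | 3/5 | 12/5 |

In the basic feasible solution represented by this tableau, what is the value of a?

a is basic (row 3); its value is the RHS of that row, 4/5.

4/5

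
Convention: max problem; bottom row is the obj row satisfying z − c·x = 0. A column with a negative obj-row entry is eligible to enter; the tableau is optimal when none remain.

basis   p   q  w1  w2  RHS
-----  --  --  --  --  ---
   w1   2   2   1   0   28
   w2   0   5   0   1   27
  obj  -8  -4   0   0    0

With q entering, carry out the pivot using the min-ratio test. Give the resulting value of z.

Ratio test on column q — row 1: 28/2 = 14; row 2: 27/5 = 27/5. Minimum is 27/5 at row 2 (w2 leaves); pivot element 5.
Pivot on row 2; the obj-row RHS becomes 0 − (-4)·(27/5) = 108/5.

108/5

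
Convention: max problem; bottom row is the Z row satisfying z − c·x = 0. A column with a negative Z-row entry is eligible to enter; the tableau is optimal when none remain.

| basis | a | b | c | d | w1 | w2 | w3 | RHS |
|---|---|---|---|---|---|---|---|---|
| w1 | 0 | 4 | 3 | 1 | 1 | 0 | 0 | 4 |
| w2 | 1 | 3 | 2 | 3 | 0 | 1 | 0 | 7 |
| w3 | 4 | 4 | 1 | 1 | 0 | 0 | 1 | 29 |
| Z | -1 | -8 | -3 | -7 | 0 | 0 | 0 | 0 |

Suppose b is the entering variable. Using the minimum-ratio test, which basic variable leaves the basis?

w1

Column b entries and ratios — w1: 4/4 = 1; w2: 7/3 = 7/3; w3: 29/4 = 29/4.
Smallest ratio is 1 in the row of w1, so w1 leaves.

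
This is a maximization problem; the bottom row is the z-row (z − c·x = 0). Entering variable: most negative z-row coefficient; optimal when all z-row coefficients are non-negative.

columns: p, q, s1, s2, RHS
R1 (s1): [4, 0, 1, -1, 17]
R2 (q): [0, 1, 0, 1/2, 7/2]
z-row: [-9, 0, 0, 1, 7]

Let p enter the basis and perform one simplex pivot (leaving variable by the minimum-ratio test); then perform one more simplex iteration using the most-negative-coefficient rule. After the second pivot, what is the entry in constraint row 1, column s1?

1/4

Ratio test on column p — row 1: 17/4 = 17/4; row 2: entry 0 ≤ 0. Minimum is 17/4 at row 1 (s1 leaves); pivot element 4.
Divide row 1 by 4; eliminate column p from the other rows.
Second iteration: most negative z-row entry is -5/4 in column s2, so s2 enters.
Ratio test on column s2 — row 1: entry -1/4 ≤ 0; row 2: (7/2)/(1/2) = 7. Minimum is 7 at row 2 (q leaves); pivot element 1/2.
Divide row 2 by 1/2; eliminate column s2 from the other rows.
After both pivots, the entry at constraint row 1, column s1 is 1/4.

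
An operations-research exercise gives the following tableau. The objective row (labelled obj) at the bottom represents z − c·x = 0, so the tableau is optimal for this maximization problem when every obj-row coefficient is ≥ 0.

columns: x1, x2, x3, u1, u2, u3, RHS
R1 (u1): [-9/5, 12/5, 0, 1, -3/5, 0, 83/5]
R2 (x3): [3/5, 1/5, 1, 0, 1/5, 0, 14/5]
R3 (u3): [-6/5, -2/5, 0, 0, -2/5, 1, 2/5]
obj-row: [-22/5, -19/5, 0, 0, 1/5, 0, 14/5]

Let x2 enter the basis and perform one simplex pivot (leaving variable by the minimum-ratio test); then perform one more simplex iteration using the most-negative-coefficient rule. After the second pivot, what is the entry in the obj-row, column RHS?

Ratio test on column x2 — row 1: (83/5)/(12/5) = 83/12; row 2: (14/5)/(1/5) = 14; row 3: entry -2/5 ≤ 0. Minimum is 83/12 at row 1 (u1 leaves); pivot element 12/5.
Divide row 1 by 12/5; eliminate column x2 from the other rows.
Second iteration: most negative obj-row entry is -29/4 in column x1, so x1 enters.
Ratio test on column x1 — row 1: entry -3/4 ≤ 0; row 2: (17/12)/(3/4) = 17/9; row 3: entry -3/2 ≤ 0. Minimum is 17/9 at row 2 (x3 leaves); pivot element 3/4.
Divide row 2 by 3/4; eliminate column x1 from the other rows.
After both pivots, the entry at the obj-row, column RHS is 385/9.

385/9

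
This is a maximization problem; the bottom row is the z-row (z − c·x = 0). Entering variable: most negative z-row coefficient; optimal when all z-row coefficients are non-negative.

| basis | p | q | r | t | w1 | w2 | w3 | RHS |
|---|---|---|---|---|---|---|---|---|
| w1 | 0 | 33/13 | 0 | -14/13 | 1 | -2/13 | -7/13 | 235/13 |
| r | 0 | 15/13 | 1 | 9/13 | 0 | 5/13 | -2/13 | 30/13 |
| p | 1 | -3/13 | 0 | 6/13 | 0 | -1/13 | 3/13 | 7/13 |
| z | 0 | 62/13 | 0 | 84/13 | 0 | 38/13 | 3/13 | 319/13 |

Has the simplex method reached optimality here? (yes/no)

Every z-row coefficient is ≥ 0, so the tableau is optimal.

yes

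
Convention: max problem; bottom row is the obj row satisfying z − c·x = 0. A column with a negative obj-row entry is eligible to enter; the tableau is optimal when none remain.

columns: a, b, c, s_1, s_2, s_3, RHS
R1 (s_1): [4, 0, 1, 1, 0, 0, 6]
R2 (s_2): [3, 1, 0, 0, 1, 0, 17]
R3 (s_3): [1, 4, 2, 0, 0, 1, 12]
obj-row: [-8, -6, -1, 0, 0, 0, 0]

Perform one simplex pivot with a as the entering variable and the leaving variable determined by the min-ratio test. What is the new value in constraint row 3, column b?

4

Ratio test on column a — row 1: 6/4 = 3/2; row 2: 17/3 = 17/3; row 3: 12/1 = 12. Minimum is 3/2 at row 1 (s_1 leaves); pivot element 4.
Divide row 1 by 4; eliminate column a from the other rows.
Row 3 update in column b: 4 − 1·0 = 4.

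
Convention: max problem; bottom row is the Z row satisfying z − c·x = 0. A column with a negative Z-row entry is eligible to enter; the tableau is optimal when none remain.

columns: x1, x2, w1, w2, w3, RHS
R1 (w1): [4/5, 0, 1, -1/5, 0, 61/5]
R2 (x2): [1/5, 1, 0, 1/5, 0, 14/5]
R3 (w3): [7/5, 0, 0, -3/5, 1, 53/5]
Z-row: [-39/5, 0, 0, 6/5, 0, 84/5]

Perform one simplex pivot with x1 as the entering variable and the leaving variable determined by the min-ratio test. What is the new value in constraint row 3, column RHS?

Ratio test on column x1 — row 1: (61/5)/(4/5) = 61/4; row 2: (14/5)/(1/5) = 14; row 3: (53/5)/(7/5) = 53/7. Minimum is 53/7 at row 3 (w3 leaves); pivot element 7/5.
Divide row 3 by 7/5; eliminate column x1 from the other rows.
In the new row 3, the RHS entry is the old entry divided by the pivot: (53/5)/(7/5) = 53/7.

53/7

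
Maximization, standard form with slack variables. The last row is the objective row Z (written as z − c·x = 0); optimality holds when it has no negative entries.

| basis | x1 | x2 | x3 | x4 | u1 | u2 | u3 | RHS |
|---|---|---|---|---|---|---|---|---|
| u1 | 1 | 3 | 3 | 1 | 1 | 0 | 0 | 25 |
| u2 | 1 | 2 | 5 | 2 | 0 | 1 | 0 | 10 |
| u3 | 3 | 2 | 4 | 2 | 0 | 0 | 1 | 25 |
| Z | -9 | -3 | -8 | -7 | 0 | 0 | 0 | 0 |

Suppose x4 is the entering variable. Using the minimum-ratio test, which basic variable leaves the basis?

Column x4 entries and ratios — u1: 25/1 = 25; u2: 10/2 = 5; u3: 25/2 = 25/2.
Smallest ratio is 5 in the row of u2, so u2 leaves.

u2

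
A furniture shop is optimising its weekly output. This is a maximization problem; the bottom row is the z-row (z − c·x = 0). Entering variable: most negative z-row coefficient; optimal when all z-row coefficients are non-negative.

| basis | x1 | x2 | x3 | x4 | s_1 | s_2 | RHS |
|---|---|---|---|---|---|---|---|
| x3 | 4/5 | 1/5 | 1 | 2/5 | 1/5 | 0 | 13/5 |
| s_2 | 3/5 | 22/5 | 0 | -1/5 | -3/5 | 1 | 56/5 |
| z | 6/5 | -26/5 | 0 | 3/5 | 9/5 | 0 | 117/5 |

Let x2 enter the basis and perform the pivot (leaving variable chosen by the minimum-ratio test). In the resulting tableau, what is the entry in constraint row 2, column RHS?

28/11

Ratio test on column x2 — row 1: (13/5)/(1/5) = 13; row 2: (56/5)/(22/5) = 28/11. Minimum is 28/11 at row 2 (s_2 leaves); pivot element 22/5.
Divide row 2 by 22/5; eliminate column x2 from the other rows.
In the new row 2, the RHS entry is the old entry divided by the pivot: (56/5)/(22/5) = 28/11.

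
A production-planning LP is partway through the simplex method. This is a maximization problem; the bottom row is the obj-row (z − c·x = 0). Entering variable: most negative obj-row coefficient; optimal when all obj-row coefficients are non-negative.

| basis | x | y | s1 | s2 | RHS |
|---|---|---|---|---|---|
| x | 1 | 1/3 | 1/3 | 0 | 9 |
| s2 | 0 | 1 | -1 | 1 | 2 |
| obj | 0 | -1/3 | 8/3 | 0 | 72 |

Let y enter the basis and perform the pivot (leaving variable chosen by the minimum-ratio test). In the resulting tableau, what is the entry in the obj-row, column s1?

7/3

Ratio test on column y — row 1: 9/(1/3) = 27; row 2: 2/1 = 2. Minimum is 2 at row 2 (s2 leaves); pivot element 1.
Divide row 2 by 1; eliminate column y from the other rows.
obj-row update in column s1: 8/3 − (-1/3)·(-1) = 7/3.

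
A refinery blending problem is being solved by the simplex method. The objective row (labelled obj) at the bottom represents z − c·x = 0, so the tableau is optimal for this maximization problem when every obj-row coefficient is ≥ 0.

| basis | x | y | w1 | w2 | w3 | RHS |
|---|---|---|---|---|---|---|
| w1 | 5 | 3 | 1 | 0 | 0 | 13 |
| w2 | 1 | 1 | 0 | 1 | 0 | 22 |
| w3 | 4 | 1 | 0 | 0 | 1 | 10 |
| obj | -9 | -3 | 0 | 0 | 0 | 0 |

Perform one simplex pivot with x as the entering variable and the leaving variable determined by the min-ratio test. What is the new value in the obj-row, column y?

-3/4

Ratio test on column x — row 1: 13/5 = 13/5; row 2: 22/1 = 22; row 3: 10/4 = 5/2. Minimum is 5/2 at row 3 (w3 leaves); pivot element 4.
Divide row 3 by 4; eliminate column x from the other rows.
obj-row update in column y: -3 − (-9)·(1/4) = -3/4.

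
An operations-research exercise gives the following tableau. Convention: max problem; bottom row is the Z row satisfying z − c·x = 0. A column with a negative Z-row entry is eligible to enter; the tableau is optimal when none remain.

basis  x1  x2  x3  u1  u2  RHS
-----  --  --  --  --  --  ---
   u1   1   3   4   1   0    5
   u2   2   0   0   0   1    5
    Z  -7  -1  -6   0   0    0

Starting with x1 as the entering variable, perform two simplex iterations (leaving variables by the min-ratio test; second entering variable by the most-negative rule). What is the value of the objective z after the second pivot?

Ratio test on column x1 — row 1: 5/1 = 5; row 2: 5/2 = 5/2. Minimum is 5/2 at row 2 (u2 leaves); pivot element 2.
Pivot on row 2; the Z-row RHS becomes 0 − (-7)·(5/2) = 35/2.
Next entering variable (most negative Z-row entry -6): x3.
Ratio test on column x3 — row 1: (5/2)/4 = 5/8; row 2: entry 0 ≤ 0. Minimum is 5/8 at row 1 (u1 leaves); pivot element 4.
After the second pivot the Z-row RHS is 35/2 − (-6)·(5/8) = 85/4.

85/4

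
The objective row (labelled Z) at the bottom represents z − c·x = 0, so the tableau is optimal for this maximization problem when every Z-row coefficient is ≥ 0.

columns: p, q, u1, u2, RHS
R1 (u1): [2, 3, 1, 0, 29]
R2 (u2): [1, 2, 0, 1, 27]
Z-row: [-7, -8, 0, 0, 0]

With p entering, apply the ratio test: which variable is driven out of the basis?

u1

Column p entries and ratios — u1: 29/2 = 29/2; u2: 27/1 = 27.
Smallest ratio is 29/2 in the row of u1, so u1 leaves.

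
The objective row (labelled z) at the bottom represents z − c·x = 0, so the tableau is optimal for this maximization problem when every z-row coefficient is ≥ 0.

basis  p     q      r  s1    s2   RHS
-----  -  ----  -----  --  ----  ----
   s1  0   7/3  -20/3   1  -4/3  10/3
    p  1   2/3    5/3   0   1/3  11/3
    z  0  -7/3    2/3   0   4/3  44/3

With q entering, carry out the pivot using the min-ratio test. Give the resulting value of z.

Ratio test on column q — row 1: (10/3)/(7/3) = 10/7; row 2: (11/3)/(2/3) = 11/2. Minimum is 10/7 at row 1 (s1 leaves); pivot element 7/3.
Pivot on row 1; the z-row RHS becomes 44/3 − (-7/3)·(10/7) = 18.

18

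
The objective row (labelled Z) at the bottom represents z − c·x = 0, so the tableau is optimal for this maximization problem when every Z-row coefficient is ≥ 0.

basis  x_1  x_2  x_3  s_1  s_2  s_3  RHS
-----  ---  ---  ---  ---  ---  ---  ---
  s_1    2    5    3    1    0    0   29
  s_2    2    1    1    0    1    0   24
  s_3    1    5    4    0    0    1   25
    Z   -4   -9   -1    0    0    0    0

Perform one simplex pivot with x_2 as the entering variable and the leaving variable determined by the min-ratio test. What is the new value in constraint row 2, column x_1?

9/5

Ratio test on column x_2 — row 1: 29/5 = 29/5; row 2: 24/1 = 24; row 3: 25/5 = 5. Minimum is 5 at row 3 (s_3 leaves); pivot element 5.
Divide row 3 by 5; eliminate column x_2 from the other rows.
Row 2 update in column x_1: 2 − 1·(1/5) = 9/5.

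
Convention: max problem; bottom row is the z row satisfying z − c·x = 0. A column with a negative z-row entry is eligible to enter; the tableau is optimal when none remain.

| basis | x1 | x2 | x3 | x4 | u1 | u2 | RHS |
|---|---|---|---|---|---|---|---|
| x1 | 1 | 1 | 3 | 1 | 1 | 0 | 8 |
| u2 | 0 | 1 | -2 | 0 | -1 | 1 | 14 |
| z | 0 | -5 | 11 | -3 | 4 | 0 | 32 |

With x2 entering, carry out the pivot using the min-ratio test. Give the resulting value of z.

72

Ratio test on column x2 — row 1: 8/1 = 8; row 2: 14/1 = 14. Minimum is 8 at row 1 (x1 leaves); pivot element 1.
Pivot on row 1; the z-row RHS becomes 32 − (-5)·8 = 72.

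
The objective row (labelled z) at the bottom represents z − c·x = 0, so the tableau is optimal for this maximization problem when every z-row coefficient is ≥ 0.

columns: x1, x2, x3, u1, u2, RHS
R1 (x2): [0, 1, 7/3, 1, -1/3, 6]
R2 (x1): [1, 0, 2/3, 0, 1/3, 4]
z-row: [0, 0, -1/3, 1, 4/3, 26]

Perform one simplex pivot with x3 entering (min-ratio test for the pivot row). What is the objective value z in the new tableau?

188/7

Ratio test on column x3 — row 1: 6/(7/3) = 18/7; row 2: 4/(2/3) = 6. Minimum is 18/7 at row 1 (x2 leaves); pivot element 7/3.
Pivot on row 1; the z-row RHS becomes 26 − (-1/3)·(18/7) = 188/7.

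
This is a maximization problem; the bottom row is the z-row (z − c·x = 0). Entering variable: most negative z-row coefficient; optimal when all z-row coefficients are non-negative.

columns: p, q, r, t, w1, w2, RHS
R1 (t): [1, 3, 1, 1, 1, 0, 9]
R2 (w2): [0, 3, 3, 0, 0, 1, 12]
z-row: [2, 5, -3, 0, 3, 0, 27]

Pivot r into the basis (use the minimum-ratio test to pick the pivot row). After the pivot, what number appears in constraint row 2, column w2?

1/3

Ratio test on column r — row 1: 9/1 = 9; row 2: 12/3 = 4. Minimum is 4 at row 2 (w2 leaves); pivot element 3.
Divide row 2 by 3; eliminate column r from the other rows.
In the new row 2, the w2 entry is the old entry divided by the pivot: 1/3 = 1/3.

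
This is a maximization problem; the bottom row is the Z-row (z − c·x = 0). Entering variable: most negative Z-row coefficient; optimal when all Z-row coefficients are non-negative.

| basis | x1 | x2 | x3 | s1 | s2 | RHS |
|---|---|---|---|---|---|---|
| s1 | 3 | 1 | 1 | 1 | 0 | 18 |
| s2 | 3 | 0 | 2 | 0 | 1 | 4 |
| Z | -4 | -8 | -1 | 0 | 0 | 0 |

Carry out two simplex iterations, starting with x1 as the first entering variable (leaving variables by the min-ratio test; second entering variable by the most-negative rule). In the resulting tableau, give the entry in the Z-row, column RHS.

352/3

Ratio test on column x1 — row 1: 18/3 = 6; row 2: 4/3 = 4/3. Minimum is 4/3 at row 2 (s2 leaves); pivot element 3.
Divide row 2 by 3; eliminate column x1 from the other rows.
Second iteration: most negative Z-row entry is -8 in column x2, so x2 enters.
Ratio test on column x2 — row 1: 14/1 = 14; row 2: entry 0 ≤ 0. Minimum is 14 at row 1 (s1 leaves); pivot element 1.
Divide row 1 by 1; eliminate column x2 from the other rows.
After both pivots, the entry at the Z-row, column RHS is 352/3.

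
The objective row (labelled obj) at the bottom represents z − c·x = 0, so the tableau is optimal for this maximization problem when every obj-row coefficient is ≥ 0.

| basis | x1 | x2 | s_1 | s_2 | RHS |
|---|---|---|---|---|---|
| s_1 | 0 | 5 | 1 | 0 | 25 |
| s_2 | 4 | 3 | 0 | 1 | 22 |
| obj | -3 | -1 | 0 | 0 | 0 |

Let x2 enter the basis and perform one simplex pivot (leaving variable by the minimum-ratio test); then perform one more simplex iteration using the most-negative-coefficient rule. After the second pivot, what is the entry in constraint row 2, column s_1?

Ratio test on column x2 — row 1: 25/5 = 5; row 2: 22/3 = 22/3. Minimum is 5 at row 1 (s_1 leaves); pivot element 5.
Divide row 1 by 5; eliminate column x2 from the other rows.
Second iteration: most negative obj-row entry is -3 in column x1, so x1 enters.
Ratio test on column x1 — row 1: entry 0 ≤ 0; row 2: 7/4 = 7/4. Minimum is 7/4 at row 2 (s_2 leaves); pivot element 4.
Divide row 2 by 4; eliminate column x1 from the other rows.
After both pivots, the entry at constraint row 2, column s_1 is -3/20.

-3/20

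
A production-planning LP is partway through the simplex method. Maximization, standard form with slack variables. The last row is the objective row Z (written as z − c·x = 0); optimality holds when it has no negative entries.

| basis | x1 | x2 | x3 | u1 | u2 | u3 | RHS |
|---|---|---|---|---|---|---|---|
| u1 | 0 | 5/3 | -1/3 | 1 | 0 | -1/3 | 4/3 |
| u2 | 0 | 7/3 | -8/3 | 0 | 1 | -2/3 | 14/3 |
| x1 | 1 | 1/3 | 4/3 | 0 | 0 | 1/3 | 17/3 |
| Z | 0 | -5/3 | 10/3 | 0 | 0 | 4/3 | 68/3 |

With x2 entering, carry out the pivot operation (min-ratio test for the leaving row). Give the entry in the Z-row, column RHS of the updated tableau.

24

Ratio test on column x2 — row 1: (4/3)/(5/3) = 4/5; row 2: (14/3)/(7/3) = 2; row 3: (17/3)/(1/3) = 17. Minimum is 4/5 at row 1 (u1 leaves); pivot element 5/3.
Divide row 1 by 5/3; eliminate column x2 from the other rows.
Z-row update in column RHS: 68/3 − (-5/3)·(4/5) = 24.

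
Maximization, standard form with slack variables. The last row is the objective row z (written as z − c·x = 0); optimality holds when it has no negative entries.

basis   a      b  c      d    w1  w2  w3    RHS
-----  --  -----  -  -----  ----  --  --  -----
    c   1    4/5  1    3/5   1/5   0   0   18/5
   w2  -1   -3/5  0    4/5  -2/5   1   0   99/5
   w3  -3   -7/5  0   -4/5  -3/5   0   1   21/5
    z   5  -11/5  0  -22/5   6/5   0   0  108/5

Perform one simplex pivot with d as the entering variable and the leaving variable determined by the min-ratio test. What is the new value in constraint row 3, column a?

Ratio test on column d — row 1: (18/5)/(3/5) = 6; row 2: (99/5)/(4/5) = 99/4; row 3: entry -4/5 ≤ 0. Minimum is 6 at row 1 (c leaves); pivot element 3/5.
Divide row 1 by 3/5; eliminate column d from the other rows.
Row 3 update in column a: -3 − (-4/5)·(5/3) = -5/3.

-5/3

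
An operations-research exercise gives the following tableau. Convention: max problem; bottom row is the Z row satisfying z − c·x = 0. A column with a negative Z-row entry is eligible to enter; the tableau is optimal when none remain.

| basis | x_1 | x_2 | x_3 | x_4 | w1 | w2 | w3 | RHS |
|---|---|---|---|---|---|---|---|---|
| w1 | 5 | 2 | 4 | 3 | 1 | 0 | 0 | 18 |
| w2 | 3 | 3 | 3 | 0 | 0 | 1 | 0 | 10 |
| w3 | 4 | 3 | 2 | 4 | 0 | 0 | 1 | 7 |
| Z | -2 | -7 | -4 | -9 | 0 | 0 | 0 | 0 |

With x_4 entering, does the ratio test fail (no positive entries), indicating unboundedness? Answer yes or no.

Column x_4 has positive entries in row(s) 1, 3, so the ratio test bounds it — not unbounded.

no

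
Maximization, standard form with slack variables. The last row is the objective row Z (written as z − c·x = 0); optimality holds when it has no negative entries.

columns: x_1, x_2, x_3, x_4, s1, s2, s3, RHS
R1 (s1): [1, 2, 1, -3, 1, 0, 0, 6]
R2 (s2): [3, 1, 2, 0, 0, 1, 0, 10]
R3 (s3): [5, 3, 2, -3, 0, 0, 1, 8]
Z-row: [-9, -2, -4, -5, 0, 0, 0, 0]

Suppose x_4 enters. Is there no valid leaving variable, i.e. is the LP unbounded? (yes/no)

yes

Every constraint-row entry in column x_4 is ≤ 0, so increasing x_4 is unbounded.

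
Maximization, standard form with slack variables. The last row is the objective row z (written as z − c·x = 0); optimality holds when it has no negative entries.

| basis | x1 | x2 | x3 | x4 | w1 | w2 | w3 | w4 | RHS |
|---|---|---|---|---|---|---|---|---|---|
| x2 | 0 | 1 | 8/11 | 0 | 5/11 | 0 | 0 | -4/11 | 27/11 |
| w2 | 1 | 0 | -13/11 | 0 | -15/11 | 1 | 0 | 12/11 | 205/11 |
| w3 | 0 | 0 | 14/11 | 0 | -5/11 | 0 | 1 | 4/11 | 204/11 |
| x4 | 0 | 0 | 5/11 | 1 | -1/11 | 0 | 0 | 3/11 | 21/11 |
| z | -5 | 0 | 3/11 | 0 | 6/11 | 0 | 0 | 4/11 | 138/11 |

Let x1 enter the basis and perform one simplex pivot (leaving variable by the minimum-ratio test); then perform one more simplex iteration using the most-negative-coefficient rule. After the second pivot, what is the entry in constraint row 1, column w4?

Ratio test on column x1 — row 1: entry 0 ≤ 0; row 2: (205/11)/1 = 205/11; row 3: entry 0 ≤ 0; row 4: entry 0 ≤ 0. Minimum is 205/11 at row 2 (w2 leaves); pivot element 1.
Divide row 2 by 1; eliminate column x1 from the other rows.
Second iteration: most negative z-row entry is -69/11 in column w1, so w1 enters.
Ratio test on column w1 — row 1: (27/11)/(5/11) = 27/5; row 2: entry -15/11 ≤ 0; row 3: entry -5/11 ≤ 0; row 4: entry -1/11 ≤ 0. Minimum is 27/5 at row 1 (x2 leaves); pivot element 5/11.
Divide row 1 by 5/11; eliminate column w1 from the other rows.
After both pivots, the entry at constraint row 1, column w4 is -4/5.

-4/5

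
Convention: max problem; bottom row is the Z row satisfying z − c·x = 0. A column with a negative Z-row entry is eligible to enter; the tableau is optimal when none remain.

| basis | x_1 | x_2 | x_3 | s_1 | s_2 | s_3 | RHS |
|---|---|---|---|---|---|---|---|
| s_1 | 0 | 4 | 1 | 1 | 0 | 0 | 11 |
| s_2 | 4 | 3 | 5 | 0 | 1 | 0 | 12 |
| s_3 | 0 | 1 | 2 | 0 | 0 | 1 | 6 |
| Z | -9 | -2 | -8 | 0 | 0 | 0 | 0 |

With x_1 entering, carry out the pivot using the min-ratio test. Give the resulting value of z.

Ratio test on column x_1 — row 1: entry 0 ≤ 0; row 2: 12/4 = 3; row 3: entry 0 ≤ 0. Minimum is 3 at row 2 (s_2 leaves); pivot element 4.
Pivot on row 2; the Z-row RHS becomes 0 − (-9)·3 = 27.

27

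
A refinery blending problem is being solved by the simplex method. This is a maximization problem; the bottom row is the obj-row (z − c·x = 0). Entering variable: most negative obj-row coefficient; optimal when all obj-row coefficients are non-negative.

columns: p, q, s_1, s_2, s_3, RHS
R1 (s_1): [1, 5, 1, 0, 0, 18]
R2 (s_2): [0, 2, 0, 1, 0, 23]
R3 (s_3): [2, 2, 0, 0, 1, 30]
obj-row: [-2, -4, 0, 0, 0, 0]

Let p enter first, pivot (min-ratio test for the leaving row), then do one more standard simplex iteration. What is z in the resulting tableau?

63/2

Ratio test on column p — row 1: 18/1 = 18; row 2: entry 0 ≤ 0; row 3: 30/2 = 15. Minimum is 15 at row 3 (s_3 leaves); pivot element 2.
Pivot on row 3; the obj-row RHS becomes 0 − (-2)·15 = 30.
Next entering variable (most negative obj-row entry -2): q.
Ratio test on column q — row 1: 3/4 = 3/4; row 2: 23/2 = 23/2; row 3: 15/1 = 15. Minimum is 3/4 at row 1 (s_1 leaves); pivot element 4.
After the second pivot the obj-row RHS is 30 − (-2)·(3/4) = 63/2.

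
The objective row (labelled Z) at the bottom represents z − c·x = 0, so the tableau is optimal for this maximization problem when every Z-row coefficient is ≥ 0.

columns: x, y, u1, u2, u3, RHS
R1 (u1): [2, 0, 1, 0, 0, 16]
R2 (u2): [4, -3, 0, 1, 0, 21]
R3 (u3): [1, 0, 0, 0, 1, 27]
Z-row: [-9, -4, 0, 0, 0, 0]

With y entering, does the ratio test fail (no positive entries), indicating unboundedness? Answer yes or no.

Every constraint-row entry in column y is ≤ 0, so increasing y is unbounded.

yes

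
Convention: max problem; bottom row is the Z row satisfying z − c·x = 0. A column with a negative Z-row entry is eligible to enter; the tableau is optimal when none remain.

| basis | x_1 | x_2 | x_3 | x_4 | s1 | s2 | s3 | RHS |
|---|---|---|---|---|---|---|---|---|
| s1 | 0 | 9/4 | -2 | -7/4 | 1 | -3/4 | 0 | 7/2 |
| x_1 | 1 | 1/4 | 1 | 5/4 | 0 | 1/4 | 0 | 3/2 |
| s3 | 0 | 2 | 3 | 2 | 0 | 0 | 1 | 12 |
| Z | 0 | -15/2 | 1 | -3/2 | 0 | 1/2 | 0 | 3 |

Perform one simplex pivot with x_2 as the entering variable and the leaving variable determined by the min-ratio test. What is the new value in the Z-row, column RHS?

Ratio test on column x_2 — row 1: (7/2)/(9/4) = 14/9; row 2: (3/2)/(1/4) = 6; row 3: 12/2 = 6. Minimum is 14/9 at row 1 (s1 leaves); pivot element 9/4.
Divide row 1 by 9/4; eliminate column x_2 from the other rows.
Z-row update in column RHS: 3 − (-15/2)·(14/9) = 44/3.

44/3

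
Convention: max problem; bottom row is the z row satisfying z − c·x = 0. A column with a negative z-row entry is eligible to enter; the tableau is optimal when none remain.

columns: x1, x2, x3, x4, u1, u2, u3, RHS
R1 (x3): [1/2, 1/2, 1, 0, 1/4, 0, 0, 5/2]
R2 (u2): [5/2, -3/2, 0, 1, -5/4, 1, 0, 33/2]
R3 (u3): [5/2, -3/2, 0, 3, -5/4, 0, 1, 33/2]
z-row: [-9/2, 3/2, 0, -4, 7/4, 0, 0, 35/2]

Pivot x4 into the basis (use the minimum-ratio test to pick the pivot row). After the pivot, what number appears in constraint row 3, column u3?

Ratio test on column x4 — row 1: entry 0 ≤ 0; row 2: (33/2)/1 = 33/2; row 3: (33/2)/3 = 11/2. Minimum is 11/2 at row 3 (u3 leaves); pivot element 3.
Divide row 3 by 3; eliminate column x4 from the other rows.
In the new row 3, the u3 entry is the old entry divided by the pivot: 1/3 = 1/3.

1/3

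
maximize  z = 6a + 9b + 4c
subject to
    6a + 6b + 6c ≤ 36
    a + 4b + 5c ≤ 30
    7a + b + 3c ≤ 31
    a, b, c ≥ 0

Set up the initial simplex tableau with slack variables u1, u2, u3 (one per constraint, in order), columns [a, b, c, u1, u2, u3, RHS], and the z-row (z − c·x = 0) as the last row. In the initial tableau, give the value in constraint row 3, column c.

Constraint 3 has coefficient 3 on c.

3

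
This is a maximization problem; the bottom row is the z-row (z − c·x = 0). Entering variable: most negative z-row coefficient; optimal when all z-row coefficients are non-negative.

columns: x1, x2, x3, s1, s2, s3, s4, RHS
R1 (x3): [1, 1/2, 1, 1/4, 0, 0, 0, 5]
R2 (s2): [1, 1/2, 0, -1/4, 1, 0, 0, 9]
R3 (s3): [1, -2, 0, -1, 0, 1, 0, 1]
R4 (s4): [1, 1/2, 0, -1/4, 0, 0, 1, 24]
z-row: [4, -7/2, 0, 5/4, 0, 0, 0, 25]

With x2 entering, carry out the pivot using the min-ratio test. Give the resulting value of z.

Ratio test on column x2 — row 1: 5/(1/2) = 10; row 2: 9/(1/2) = 18; row 3: entry -2 ≤ 0; row 4: 24/(1/2) = 48. Minimum is 10 at row 1 (x3 leaves); pivot element 1/2.
Pivot on row 1; the z-row RHS becomes 25 − (-7/2)·10 = 60.

60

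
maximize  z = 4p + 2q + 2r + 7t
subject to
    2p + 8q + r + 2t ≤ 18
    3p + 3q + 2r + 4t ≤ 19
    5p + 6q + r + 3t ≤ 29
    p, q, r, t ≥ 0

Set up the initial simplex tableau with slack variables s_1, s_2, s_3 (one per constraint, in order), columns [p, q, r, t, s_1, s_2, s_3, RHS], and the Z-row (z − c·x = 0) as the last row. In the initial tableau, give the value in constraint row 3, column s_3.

1

Slack s_3 belongs to constraint 3; its column is the unit vector e_3, so the entry in row 3 is 1.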